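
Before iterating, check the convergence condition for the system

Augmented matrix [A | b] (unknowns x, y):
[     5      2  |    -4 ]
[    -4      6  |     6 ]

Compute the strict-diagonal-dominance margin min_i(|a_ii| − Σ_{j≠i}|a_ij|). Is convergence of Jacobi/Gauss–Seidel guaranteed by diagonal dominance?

row 1: |5| − (2) = 3
row 2: |6| − (4) = 2
minimum over rows = 2 → strictly diagonally dominant (convergence guaranteed)

2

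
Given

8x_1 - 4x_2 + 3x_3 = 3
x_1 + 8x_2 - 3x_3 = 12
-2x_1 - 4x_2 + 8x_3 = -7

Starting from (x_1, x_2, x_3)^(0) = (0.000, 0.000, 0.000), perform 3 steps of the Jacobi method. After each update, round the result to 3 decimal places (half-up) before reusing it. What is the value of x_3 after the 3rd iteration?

Iteration 1:
  x_1 = (3 - (-4)·0.000 - (3)·0.000) / (8) = 0.375
  x_2 = (12 - (1)·0.000 - (-3)·0.000) / (8) = 1.500
  x_3 = (-7 - (-2)·0.000 - (-4)·0.000) / (8) = -0.875
Iteration 2:
  x_1 = (3 - (-4)·1.500 - (3)·-0.875) / (8) = 1.453
  x_2 = (12 - (1)·0.375 - (-3)·-0.875) / (8) = 1.125
  x_3 = (-7 - (-2)·0.375 - (-4)·1.500) / (8) = -0.031
Iteration 3:
  x_1 = (3 - (-4)·1.125 - (3)·-0.031) / (8) = 0.949
  x_2 = (12 - (1)·1.453 - (-3)·-0.031) / (8) = 1.307
  x_3 = (-7 - (-2)·1.453 - (-4)·1.125) / (8) = 0.051

0.051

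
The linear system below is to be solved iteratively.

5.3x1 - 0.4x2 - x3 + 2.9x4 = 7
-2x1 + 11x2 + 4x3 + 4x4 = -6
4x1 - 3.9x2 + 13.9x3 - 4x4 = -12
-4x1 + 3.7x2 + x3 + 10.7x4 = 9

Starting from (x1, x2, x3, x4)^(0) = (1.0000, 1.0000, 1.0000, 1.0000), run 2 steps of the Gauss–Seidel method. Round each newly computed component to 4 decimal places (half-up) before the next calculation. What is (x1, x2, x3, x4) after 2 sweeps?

(0.0788, -0.7259, -0.5964, 1.1773)

Iteration 1:
  x1 = (7 - (-0.4)·1.0000 - (-1)·1.0000 - (2.9)·1.0000) / (5.3) = 1.0377
  x2 = (-6 - (-2)·1.0377 - (4)·1.0000 - (4)·1.0000) / (11) = -1.0841
  x3 = (-12 - (4)·1.0377 - (-3.9)·-1.0841 - (-4)·1.0000) / (13.9) = -1.1783
  x4 = (9 - (-4)·1.0377 - (3.7)·-1.0841 - (1)·-1.1783) / (10.7) = 1.7140
Iteration 2:
  x1 = (7 - (-0.4)·-1.0841 - (-1)·-1.1783 - (2.9)·1.7140) / (5.3) = 0.0788
  x2 = (-6 - (-2)·0.0788 - (4)·-1.1783 - (4)·1.7140) / (11) = -0.7259
  x3 = (-12 - (4)·0.0788 - (-3.9)·-0.7259 - (-4)·1.7140) / (13.9) = -0.5964
  x4 = (9 - (-4)·0.0788 - (3.7)·-0.7259 - (1)·-0.5964) / (10.7) = 1.1773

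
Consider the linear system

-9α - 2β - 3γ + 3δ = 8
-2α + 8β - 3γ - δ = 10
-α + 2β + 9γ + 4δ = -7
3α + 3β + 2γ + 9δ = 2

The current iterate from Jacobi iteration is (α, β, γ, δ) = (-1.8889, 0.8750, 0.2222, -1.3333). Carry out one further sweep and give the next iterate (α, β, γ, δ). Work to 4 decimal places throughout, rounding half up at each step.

(-1.6018, 0.6944, -0.5895, 0.5108)

One sweep:
  α = (8 - (-2)·0.8750 - (-3)·0.2222 - (3)·-1.3333) / (-9) = -1.6018
  β = (10 - (-2)·-1.8889 - (-3)·0.2222 - (-1)·-1.3333) / (8) = 0.6944
  γ = (-7 - (-1)·-1.8889 - (2)·0.8750 - (4)·-1.3333) / (9) = -0.5895
  δ = (2 - (3)·-1.8889 - (3)·0.8750 - (2)·0.2222) / (9) = 0.5108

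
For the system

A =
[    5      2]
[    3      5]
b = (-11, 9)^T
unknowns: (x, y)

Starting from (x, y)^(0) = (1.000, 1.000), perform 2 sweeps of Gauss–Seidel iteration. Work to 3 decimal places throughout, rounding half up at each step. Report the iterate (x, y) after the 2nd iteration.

(-3.544, 3.926)

Iteration 1:
  x = (-11 - (2)·1.000) / (5) = -2.600
  y = (9 - (3)·-2.600) / (5) = 3.360
Iteration 2:
  x = (-11 - (2)·3.360) / (5) = -3.544
  y = (9 - (3)·-3.544) / (5) = 3.926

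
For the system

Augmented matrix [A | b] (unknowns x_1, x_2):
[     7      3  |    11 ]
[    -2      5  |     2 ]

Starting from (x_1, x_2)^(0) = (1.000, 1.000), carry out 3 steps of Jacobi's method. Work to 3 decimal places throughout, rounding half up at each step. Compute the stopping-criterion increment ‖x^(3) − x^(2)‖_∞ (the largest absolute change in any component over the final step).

Iteration 1:
  x_1 = (11 - (3)·1.000) / (7) = 1.143
  x_2 = (2 - (-2)·1.000) / (5) = 0.800
Iteration 2:
  x_1 = (11 - (3)·0.800) / (7) = 1.229
  x_2 = (2 - (-2)·1.143) / (5) = 0.857
Iteration 3:
  x_1 = (11 - (3)·0.857) / (7) = 1.204
  x_2 = (2 - (-2)·1.229) / (5) = 0.892
Change: (-0.025, 0.035) → max |·| = 0.035

0.035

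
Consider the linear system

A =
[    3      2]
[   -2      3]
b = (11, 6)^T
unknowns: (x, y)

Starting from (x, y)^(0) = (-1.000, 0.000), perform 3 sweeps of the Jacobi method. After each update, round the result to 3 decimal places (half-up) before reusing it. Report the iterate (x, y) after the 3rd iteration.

Iteration 1:
  x = (11 - (2)·0.000) / (3) = 3.667
  y = (6 - (-2)·-1.000) / (3) = 1.333
Iteration 2:
  x = (11 - (2)·1.333) / (3) = 2.778
  y = (6 - (-2)·3.667) / (3) = 4.445
Iteration 3:
  x = (11 - (2)·4.445) / (3) = 0.703
  y = (6 - (-2)·2.778) / (3) = 3.852

(0.703, 3.852)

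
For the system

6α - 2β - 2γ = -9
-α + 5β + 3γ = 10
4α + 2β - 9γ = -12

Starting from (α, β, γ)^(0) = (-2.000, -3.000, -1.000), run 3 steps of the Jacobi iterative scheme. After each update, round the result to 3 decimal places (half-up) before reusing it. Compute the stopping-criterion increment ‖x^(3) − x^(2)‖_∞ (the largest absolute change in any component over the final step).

Iteration 1:
  α = (-9 - (-2)·-3.000 - (-2)·-1.000) / (6) = -2.833
  β = (10 - (-1)·-2.000 - (3)·-1.000) / (5) = 2.200
  γ = (-12 - (4)·-2.000 - (2)·-3.000) / (-9) = -0.222
Iteration 2:
  α = (-9 - (-2)·2.200 - (-2)·-0.222) / (6) = -0.841
  β = (10 - (-1)·-2.833 - (3)·-0.222) / (5) = 1.567
  γ = (-12 - (4)·-2.833 - (2)·2.200) / (-9) = 0.563
Iteration 3:
  α = (-9 - (-2)·1.567 - (-2)·0.563) / (6) = -0.790
  β = (10 - (-1)·-0.841 - (3)·0.563) / (5) = 1.494
  γ = (-12 - (4)·-0.841 - (2)·1.567) / (-9) = 1.308
Change: (0.051, -0.073, 0.745) → max |·| = 0.745

0.745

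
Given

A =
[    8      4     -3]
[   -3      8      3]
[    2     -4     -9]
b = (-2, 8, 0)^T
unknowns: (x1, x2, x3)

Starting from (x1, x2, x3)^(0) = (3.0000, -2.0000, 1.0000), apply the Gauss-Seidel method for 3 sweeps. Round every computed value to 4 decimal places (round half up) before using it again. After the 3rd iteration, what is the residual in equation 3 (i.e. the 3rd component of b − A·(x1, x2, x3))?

Iteration 1:
  x1 = (-2 - (4)·-2.0000 - (-3)·1.0000) / (8) = 1.1250
  x2 = (8 - (-3)·1.1250 - (3)·1.0000) / (8) = 1.0469
  x3 = (0 - (2)·1.1250 - (-4)·1.0469) / (-9) = -0.2153
Iteration 2:
  x1 = (-2 - (4)·1.0469 - (-3)·-0.2153) / (8) = -0.8542
  x2 = (8 - (-3)·-0.8542 - (3)·-0.2153) / (8) = 0.7604
  x3 = (0 - (2)·-0.8542 - (-4)·0.7604) / (-9) = -0.5278
Iteration 3:
  x1 = (-2 - (4)·0.7604 - (-3)·-0.5278) / (8) = -0.8281
  x2 = (8 - (-3)·-0.8281 - (3)·-0.5278) / (8) = 0.8874
  x3 = (0 - (2)·-0.8281 - (-4)·0.8874) / (-9) = -0.5784
Residual b − A·x = (-0.6600, 0.1517, 0.0002)

0.0002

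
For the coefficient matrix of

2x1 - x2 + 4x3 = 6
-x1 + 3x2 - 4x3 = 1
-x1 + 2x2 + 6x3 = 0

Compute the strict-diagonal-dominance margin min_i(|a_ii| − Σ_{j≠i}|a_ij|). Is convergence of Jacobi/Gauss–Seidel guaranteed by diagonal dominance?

-3

row 1: |2| − (1+4) = -3
row 2: |3| − (1+4) = -2
row 3: |6| − (1+2) = 3
minimum over rows = -3 → not strictly diagonally dominant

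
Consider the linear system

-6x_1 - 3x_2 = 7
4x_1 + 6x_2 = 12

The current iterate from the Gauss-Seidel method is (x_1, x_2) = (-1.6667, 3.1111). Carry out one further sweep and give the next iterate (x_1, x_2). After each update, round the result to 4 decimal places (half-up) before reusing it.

One sweep:
  x_1 = (7 - (-3)·3.1111) / (-6) = -2.7222
  x_2 = (12 - (4)·-2.7222) / (6) = 3.8148

(-2.7222, 3.8148)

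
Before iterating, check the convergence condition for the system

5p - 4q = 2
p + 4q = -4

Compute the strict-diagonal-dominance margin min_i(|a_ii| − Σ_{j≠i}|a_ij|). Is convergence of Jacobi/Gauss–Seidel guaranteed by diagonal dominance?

1

row 1: |5| − (4) = 1
row 2: |4| − (1) = 3
minimum over rows = 1 → strictly diagonally dominant (convergence guaranteed)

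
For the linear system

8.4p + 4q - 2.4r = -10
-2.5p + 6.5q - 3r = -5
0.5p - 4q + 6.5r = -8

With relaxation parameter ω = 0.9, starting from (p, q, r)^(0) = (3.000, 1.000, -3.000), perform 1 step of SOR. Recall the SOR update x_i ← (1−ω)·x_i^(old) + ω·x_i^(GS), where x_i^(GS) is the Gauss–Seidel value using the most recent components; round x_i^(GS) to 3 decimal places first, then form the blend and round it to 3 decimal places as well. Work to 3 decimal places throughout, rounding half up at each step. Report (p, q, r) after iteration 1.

Iteration 1:
  p: GS value = (-10 - (4)·1.000 - (-2.4)·-3.000) / (8.4) = -2.524;  p ← (1−ω)·3.000 + ω·-2.524 = -1.972
  q: GS value = (-5 - (-2.5)·-1.972 - (-3)·-3.000) / (6.5) = -2.912;  q ← (1−ω)·1.000 + ω·-2.912 = -2.521
  r: GS value = (-8 - (0.5)·-1.972 - (-4)·-2.521) / (6.5) = -2.630;  r ← (1−ω)·-3.000 + ω·-2.630 = -2.667

(-1.972, -2.521, -2.667)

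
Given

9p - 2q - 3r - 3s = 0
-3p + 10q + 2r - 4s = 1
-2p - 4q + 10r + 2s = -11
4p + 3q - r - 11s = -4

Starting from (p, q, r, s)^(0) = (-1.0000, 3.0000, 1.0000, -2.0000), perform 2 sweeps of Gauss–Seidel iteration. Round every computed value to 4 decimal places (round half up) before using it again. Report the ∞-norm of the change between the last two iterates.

1.1186

Iteration 1:
  p = (0 - (-2)·3.0000 - (-3)·1.0000 - (-3)·-2.0000) / (9) = 0.3333
  q = (1 - (-3)·0.3333 - (2)·1.0000 - (-4)·-2.0000) / (10) = -0.8000
  r = (-11 - (-2)·0.3333 - (-4)·-0.8000 - (2)·-2.0000) / (10) = -0.9533
  s = (-4 - (4)·0.3333 - (3)·-0.8000 - (-1)·-0.9533) / (-11) = 0.3533
Iteration 2:
  p = (0 - (-2)·-0.8000 - (-3)·-0.9533 - (-3)·0.3533) / (9) = -0.3778
  q = (1 - (-3)·-0.3778 - (2)·-0.9533 - (-4)·0.3533) / (10) = 0.3186
  r = (-11 - (-2)·-0.3778 - (-4)·0.3186 - (2)·0.3533) / (10) = -1.1188
  s = (-4 - (4)·-0.3778 - (3)·0.3186 - (-1)·-1.1188) / (-11) = 0.4149
Change: (-0.7111, 1.1186, -0.1655, 0.0616) → max |·| = 1.1186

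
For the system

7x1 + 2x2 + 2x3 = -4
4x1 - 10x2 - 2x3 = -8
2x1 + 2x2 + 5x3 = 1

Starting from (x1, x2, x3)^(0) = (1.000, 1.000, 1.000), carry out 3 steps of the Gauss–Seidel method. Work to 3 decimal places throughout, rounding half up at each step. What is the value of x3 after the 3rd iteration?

0.347

Iteration 1:
  x1 = (-4 - (2)·1.000 - (2)·1.000) / (7) = -1.143
  x2 = (-8 - (4)·-1.143 - (-2)·1.000) / (-10) = 0.143
  x3 = (1 - (2)·-1.143 - (2)·0.143) / (5) = 0.600
Iteration 2:
  x1 = (-4 - (2)·0.143 - (2)·0.600) / (7) = -0.784
  x2 = (-8 - (4)·-0.784 - (-2)·0.600) / (-10) = 0.366
  x3 = (1 - (2)·-0.784 - (2)·0.366) / (5) = 0.367
Iteration 3:
  x1 = (-4 - (2)·0.366 - (2)·0.367) / (7) = -0.781
  x2 = (-8 - (4)·-0.781 - (-2)·0.367) / (-10) = 0.414
  x3 = (1 - (2)·-0.781 - (2)·0.414) / (5) = 0.347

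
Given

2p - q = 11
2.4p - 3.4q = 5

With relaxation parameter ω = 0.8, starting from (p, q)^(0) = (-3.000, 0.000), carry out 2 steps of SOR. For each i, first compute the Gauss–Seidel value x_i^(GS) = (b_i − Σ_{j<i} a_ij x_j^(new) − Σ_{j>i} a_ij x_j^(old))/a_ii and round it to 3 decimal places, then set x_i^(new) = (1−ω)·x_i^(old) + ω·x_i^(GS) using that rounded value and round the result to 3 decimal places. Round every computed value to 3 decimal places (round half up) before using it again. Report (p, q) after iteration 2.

Iteration 1:
  p: GS value = (11 - (-1)·0.000) / (2) = 5.500;  p ← (1−ω)·-3.000 + ω·5.500 = 3.800
  q: GS value = (5 - (2.4)·3.800) / (-3.4) = 1.212;  q ← (1−ω)·0.000 + ω·1.212 = 0.970
Iteration 2:
  p: GS value = (11 - (-1)·0.970) / (2) = 5.985;  p ← (1−ω)·3.800 + ω·5.985 = 5.548
  q: GS value = (5 - (2.4)·5.548) / (-3.4) = 2.446;  q ← (1−ω)·0.970 + ω·2.446 = 2.151

(5.548, 2.151)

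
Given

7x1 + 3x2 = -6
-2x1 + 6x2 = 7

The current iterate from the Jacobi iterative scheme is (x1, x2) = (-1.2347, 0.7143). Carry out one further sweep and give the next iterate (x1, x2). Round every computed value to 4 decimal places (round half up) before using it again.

(-1.1633, 0.7551)

One sweep:
  x1 = (-6 - (3)·0.7143) / (7) = -1.1633
  x2 = (7 - (-2)·-1.2347) / (6) = 0.7551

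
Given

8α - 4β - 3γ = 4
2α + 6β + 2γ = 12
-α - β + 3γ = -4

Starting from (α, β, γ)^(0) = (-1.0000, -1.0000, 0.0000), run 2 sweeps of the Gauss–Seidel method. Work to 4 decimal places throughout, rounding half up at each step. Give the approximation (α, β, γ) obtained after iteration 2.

Iteration 1:
  α = (4 - (-4)·-1.0000 - (-3)·0.0000) / (8) = 0.0000
  β = (12 - (2)·0.0000 - (2)·0.0000) / (6) = 2.0000
  γ = (-4 - (-1)·0.0000 - (-1)·2.0000) / (3) = -0.6667
Iteration 2:
  α = (4 - (-4)·2.0000 - (-3)·-0.6667) / (8) = 1.2500
  β = (12 - (2)·1.2500 - (2)·-0.6667) / (6) = 1.8056
  γ = (-4 - (-1)·1.2500 - (-1)·1.8056) / (3) = -0.3148

(1.2500, 1.8056, -0.3148)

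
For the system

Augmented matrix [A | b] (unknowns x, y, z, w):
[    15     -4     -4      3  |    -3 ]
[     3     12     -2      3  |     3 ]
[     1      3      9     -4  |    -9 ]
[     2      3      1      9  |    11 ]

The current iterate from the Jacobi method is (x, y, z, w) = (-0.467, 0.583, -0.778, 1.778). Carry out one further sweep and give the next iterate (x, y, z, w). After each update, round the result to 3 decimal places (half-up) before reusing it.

One sweep:
  x = (-3 - (-4)·0.583 - (-4)·-0.778 - (3)·1.778) / (15) = -0.608
  y = (3 - (3)·-0.467 - (-2)·-0.778 - (3)·1.778) / (12) = -0.207
  z = (-9 - (1)·-0.467 - (3)·0.583 - (-4)·1.778) / (9) = -0.352
  w = (11 - (2)·-0.467 - (3)·0.583 - (1)·-0.778) / (9) = 1.218

(-0.608, -0.207, -0.352, 1.218)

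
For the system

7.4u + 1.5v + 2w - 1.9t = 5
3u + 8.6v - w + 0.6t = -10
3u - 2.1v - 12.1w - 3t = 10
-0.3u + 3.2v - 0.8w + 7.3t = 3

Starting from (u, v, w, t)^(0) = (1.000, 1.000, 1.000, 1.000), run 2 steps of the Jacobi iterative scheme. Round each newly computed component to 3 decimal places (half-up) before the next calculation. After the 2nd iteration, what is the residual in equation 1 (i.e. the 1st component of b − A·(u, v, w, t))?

Iteration 1:
  u = (5 - (1.5)·1.000 - (2)·1.000 - (-1.9)·1.000) / (7.4) = 0.459
  v = (-10 - (3)·1.000 - (-1)·1.000 - (0.6)·1.000) / (8.6) = -1.465
  w = (10 - (3)·1.000 - (-2.1)·1.000 - (-3)·1.000) / (-12.1) = -1.000
  t = (3 - (-0.3)·1.000 - (3.2)·1.000 - (-0.8)·1.000) / (7.3) = 0.123
Iteration 2:
  u = (5 - (1.5)·-1.465 - (2)·-1.000 - (-1.9)·0.123) / (7.4) = 1.274
  v = (-10 - (3)·0.459 - (-1)·-1.000 - (0.6)·0.123) / (8.6) = -1.448
  w = (10 - (3)·0.459 - (-2.1)·-1.465 - (-3)·0.123) / (-12.1) = -0.489
  t = (3 - (-0.3)·0.459 - (3.2)·-1.465 - (-0.8)·-1.000) / (7.3) = 0.962
Residual b − A·x = (0.550, -2.435, 0.106, 0.602)

0.550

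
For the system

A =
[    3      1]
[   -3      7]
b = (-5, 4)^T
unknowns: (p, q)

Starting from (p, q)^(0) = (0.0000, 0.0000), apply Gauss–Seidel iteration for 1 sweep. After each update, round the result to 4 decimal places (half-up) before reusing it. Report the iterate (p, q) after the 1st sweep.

(-1.6667, -0.1429)

Iteration 1:
  p = (-5 - (1)·0.0000) / (3) = -1.6667
  q = (4 - (-3)·-1.6667) / (7) = -0.1429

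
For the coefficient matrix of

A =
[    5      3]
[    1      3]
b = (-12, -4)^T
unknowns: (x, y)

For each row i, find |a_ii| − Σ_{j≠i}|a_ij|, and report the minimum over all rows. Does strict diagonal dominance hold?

row 1: |5| − (3) = 2
row 2: |3| − (1) = 2
minimum over rows = 2 → strictly diagonally dominant (convergence guaranteed)

2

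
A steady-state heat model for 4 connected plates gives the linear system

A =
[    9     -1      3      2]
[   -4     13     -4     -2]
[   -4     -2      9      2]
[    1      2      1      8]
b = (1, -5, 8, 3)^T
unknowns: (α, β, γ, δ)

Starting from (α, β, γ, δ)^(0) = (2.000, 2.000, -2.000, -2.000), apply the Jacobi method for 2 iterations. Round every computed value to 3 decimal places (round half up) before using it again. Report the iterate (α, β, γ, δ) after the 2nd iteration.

Iteration 1:
  α = (1 - (-1)·2.000 - (3)·-2.000 - (2)·-2.000) / (9) = 1.444
  β = (-5 - (-4)·2.000 - (-4)·-2.000 - (-2)·-2.000) / (13) = -0.692
  γ = (8 - (-4)·2.000 - (-2)·2.000 - (2)·-2.000) / (9) = 2.667
  δ = (3 - (1)·2.000 - (2)·2.000 - (1)·-2.000) / (8) = -0.125
Iteration 2:
  α = (1 - (-1)·-0.692 - (3)·2.667 - (2)·-0.125) / (9) = -0.827
  β = (-5 - (-4)·1.444 - (-4)·2.667 - (-2)·-0.125) / (13) = 0.861
  γ = (8 - (-4)·1.444 - (-2)·-0.692 - (2)·-0.125) / (9) = 1.405
  δ = (3 - (1)·1.444 - (2)·-0.692 - (1)·2.667) / (8) = 0.034

(-0.827, 0.861, 1.405, 0.034)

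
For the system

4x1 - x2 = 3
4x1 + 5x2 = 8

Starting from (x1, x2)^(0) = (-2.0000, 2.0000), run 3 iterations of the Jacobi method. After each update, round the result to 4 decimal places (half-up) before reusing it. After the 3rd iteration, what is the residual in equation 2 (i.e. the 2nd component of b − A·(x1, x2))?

2.6000

Iteration 1:
  x1 = (3 - (-1)·2.0000) / (4) = 1.2500
  x2 = (8 - (4)·-2.0000) / (5) = 3.2000
Iteration 2:
  x1 = (3 - (-1)·3.2000) / (4) = 1.5500
  x2 = (8 - (4)·1.2500) / (5) = 0.6000
Iteration 3:
  x1 = (3 - (-1)·0.6000) / (4) = 0.9000
  x2 = (8 - (4)·1.5500) / (5) = 0.3600
Residual b − A·x = (-0.2400, 2.6000)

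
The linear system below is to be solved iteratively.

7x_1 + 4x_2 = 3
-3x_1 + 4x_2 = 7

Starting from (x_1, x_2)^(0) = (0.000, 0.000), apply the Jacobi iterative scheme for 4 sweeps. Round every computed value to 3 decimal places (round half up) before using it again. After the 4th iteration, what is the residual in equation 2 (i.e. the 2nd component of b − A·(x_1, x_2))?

1.283

Iteration 1:
  x_1 = (3 - (4)·0.000) / (7) = 0.429
  x_2 = (7 - (-3)·0.000) / (4) = 1.750
Iteration 2:
  x_1 = (3 - (4)·1.750) / (7) = -0.571
  x_2 = (7 - (-3)·0.429) / (4) = 2.072
Iteration 3:
  x_1 = (3 - (4)·2.072) / (7) = -0.755
  x_2 = (7 - (-3)·-0.571) / (4) = 1.322
Iteration 4:
  x_1 = (3 - (4)·1.322) / (7) = -0.327
  x_2 = (7 - (-3)·-0.755) / (4) = 1.184
Residual b − A·x = (0.553, 1.283)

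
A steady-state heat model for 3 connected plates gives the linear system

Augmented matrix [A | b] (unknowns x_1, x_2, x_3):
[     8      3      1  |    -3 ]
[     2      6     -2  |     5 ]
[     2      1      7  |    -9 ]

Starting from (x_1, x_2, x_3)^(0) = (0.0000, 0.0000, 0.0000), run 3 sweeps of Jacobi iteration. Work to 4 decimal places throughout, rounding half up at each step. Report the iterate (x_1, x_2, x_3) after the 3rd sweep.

(-0.4115, 0.5764, -1.2109)

Iteration 1:
  x_1 = (-3 - (3)·0.0000 - (1)·0.0000) / (8) = -0.3750
  x_2 = (5 - (2)·0.0000 - (-2)·0.0000) / (6) = 0.8333
  x_3 = (-9 - (2)·0.0000 - (1)·0.0000) / (7) = -1.2857
Iteration 2:
  x_1 = (-3 - (3)·0.8333 - (1)·-1.2857) / (8) = -0.5268
  x_2 = (5 - (2)·-0.3750 - (-2)·-1.2857) / (6) = 0.5298
  x_3 = (-9 - (2)·-0.3750 - (1)·0.8333) / (7) = -1.2976
Iteration 3:
  x_1 = (-3 - (3)·0.5298 - (1)·-1.2976) / (8) = -0.4115
  x_2 = (5 - (2)·-0.5268 - (-2)·-1.2976) / (6) = 0.5764
  x_3 = (-9 - (2)·-0.5268 - (1)·0.5298) / (7) = -1.2109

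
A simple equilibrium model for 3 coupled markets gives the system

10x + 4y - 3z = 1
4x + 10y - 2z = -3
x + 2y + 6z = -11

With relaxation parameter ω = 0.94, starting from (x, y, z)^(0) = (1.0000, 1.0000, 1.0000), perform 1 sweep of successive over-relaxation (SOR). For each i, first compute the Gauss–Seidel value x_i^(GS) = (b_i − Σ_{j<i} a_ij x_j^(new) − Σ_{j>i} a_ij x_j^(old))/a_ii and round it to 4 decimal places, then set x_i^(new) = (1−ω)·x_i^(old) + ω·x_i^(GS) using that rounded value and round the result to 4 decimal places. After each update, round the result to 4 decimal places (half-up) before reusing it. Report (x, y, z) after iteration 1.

(0.0600, -0.0566, -1.6550)

Iteration 1:
  x: GS value = (1 - (4)·1.0000 - (-3)·1.0000) / (10) = 0.0000;  x ← (1−ω)·1.0000 + ω·0.0000 = 0.0600
  y: GS value = (-3 - (4)·0.0600 - (-2)·1.0000) / (10) = -0.1240;  y ← (1−ω)·1.0000 + ω·-0.1240 = -0.0566
  z: GS value = (-11 - (1)·0.0600 - (2)·-0.0566) / (6) = -1.8245;  z ← (1−ω)·1.0000 + ω·-1.8245 = -1.6550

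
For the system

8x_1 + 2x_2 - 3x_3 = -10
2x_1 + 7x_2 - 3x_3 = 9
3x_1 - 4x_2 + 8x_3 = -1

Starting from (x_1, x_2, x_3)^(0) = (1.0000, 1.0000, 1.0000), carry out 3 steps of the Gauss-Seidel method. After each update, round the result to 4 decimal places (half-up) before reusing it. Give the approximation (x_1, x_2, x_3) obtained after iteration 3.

Iteration 1:
  x_1 = (-10 - (2)·1.0000 - (-3)·1.0000) / (8) = -1.1250
  x_2 = (9 - (2)·-1.1250 - (-3)·1.0000) / (7) = 2.0357
  x_3 = (-1 - (3)·-1.1250 - (-4)·2.0357) / (8) = 1.3147
Iteration 2:
  x_1 = (-10 - (2)·2.0357 - (-3)·1.3147) / (8) = -1.2659
  x_2 = (9 - (2)·-1.2659 - (-3)·1.3147) / (7) = 2.2108
  x_3 = (-1 - (3)·-1.2659 - (-4)·2.2108) / (8) = 1.4551
Iteration 3:
  x_1 = (-10 - (2)·2.2108 - (-3)·1.4551) / (8) = -1.2570
  x_2 = (9 - (2)·-1.2570 - (-3)·1.4551) / (7) = 2.2685
  x_3 = (-1 - (3)·-1.2570 - (-4)·2.2685) / (8) = 1.4806

(-1.2570, 2.2685, 1.4806)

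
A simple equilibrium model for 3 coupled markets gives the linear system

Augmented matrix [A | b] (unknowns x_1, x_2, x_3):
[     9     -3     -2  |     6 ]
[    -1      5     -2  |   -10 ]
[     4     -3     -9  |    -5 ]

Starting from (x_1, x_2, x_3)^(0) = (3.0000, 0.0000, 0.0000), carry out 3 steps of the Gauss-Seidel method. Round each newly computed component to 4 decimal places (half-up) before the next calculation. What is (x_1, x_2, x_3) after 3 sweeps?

(0.4805, -1.4374, 1.2482)

Iteration 1:
  x_1 = (6 - (-3)·0.0000 - (-2)·0.0000) / (9) = 0.6667
  x_2 = (-10 - (-1)·0.6667 - (-2)·0.0000) / (5) = -1.8667
  x_3 = (-5 - (4)·0.6667 - (-3)·-1.8667) / (-9) = 1.4741
Iteration 2:
  x_1 = (6 - (-3)·-1.8667 - (-2)·1.4741) / (9) = 0.3720
  x_2 = (-10 - (-1)·0.3720 - (-2)·1.4741) / (5) = -1.3360
  x_3 = (-5 - (4)·0.3720 - (-3)·-1.3360) / (-9) = 1.1662
Iteration 3:
  x_1 = (6 - (-3)·-1.3360 - (-2)·1.1662) / (9) = 0.4805
  x_2 = (-10 - (-1)·0.4805 - (-2)·1.1662) / (5) = -1.4374
  x_3 = (-5 - (4)·0.4805 - (-3)·-1.4374) / (-9) = 1.2482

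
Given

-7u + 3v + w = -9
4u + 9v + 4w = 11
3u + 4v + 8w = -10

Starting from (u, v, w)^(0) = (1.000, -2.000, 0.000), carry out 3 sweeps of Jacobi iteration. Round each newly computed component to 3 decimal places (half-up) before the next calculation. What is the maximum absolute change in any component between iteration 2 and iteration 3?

0.678

Iteration 1:
  u = (-9 - (3)·-2.000 - (1)·0.000) / (-7) = 0.429
  v = (11 - (4)·1.000 - (4)·0.000) / (9) = 0.778
  w = (-10 - (3)·1.000 - (4)·-2.000) / (8) = -0.625
Iteration 2:
  u = (-9 - (3)·0.778 - (1)·-0.625) / (-7) = 1.530
  v = (11 - (4)·0.429 - (4)·-0.625) / (9) = 1.309
  w = (-10 - (3)·0.429 - (4)·0.778) / (8) = -1.800
Iteration 3:
  u = (-9 - (3)·1.309 - (1)·-1.800) / (-7) = 1.590
  v = (11 - (4)·1.530 - (4)·-1.800) / (9) = 1.342
  w = (-10 - (3)·1.530 - (4)·1.309) / (8) = -2.478
Change: (0.060, 0.033, -0.678) → max |·| = 0.678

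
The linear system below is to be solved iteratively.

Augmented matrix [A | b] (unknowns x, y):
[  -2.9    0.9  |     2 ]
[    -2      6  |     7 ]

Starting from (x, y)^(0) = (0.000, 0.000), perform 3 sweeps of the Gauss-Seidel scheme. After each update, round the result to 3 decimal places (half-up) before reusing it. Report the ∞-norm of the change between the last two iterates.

0.030

Iteration 1:
  x = (2 - (0.9)·0.000) / (-2.9) = -0.690
  y = (7 - (-2)·-0.690) / (6) = 0.937
Iteration 2:
  x = (2 - (0.9)·0.937) / (-2.9) = -0.399
  y = (7 - (-2)·-0.399) / (6) = 1.034
Iteration 3:
  x = (2 - (0.9)·1.034) / (-2.9) = -0.369
  y = (7 - (-2)·-0.369) / (6) = 1.044
Change: (0.030, 0.010) → max |·| = 0.030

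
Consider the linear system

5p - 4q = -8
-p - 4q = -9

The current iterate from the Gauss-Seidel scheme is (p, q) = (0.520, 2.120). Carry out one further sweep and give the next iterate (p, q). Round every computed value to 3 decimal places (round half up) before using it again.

(0.096, 2.226)

One sweep:
  p = (-8 - (-4)·2.120) / (5) = 0.096
  q = (-9 - (-1)·0.096) / (-4) = 2.226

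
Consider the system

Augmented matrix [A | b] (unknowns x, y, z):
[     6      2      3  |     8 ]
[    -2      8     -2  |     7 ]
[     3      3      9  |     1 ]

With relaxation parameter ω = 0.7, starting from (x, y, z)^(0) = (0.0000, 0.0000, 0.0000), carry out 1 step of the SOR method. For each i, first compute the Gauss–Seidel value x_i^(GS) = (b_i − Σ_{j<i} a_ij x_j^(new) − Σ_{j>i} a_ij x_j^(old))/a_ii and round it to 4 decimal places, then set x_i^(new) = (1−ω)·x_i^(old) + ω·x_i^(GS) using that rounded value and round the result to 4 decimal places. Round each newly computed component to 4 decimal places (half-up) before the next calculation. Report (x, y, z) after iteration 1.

(0.9333, 0.7758, -0.3210)

Iteration 1:
  x: GS value = (8 - (2)·0.0000 - (3)·0.0000) / (6) = 1.3333;  x ← (1−ω)·0.0000 + ω·1.3333 = 0.9333
  y: GS value = (7 - (-2)·0.9333 - (-2)·0.0000) / (8) = 1.1083;  y ← (1−ω)·0.0000 + ω·1.1083 = 0.7758
  z: GS value = (1 - (3)·0.9333 - (3)·0.7758) / (9) = -0.4586;  z ← (1−ω)·0.0000 + ω·-0.4586 = -0.3210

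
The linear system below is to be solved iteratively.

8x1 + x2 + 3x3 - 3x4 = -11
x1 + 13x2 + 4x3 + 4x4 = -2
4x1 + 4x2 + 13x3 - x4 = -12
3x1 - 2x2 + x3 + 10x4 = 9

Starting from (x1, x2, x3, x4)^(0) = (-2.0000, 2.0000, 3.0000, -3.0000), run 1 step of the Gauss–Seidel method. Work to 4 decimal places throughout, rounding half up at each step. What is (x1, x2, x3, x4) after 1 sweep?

(-3.8750, 0.1442, -0.0059, 2.0919)

Iteration 1:
  x1 = (-11 - (1)·2.0000 - (3)·3.0000 - (-3)·-3.0000) / (8) = -3.8750
  x2 = (-2 - (1)·-3.8750 - (4)·3.0000 - (4)·-3.0000) / (13) = 0.1442
  x3 = (-12 - (4)·-3.8750 - (4)·0.1442 - (-1)·-3.0000) / (13) = -0.0059
  x4 = (9 - (3)·-3.8750 - (-2)·0.1442 - (1)·-0.0059) / (10) = 2.0919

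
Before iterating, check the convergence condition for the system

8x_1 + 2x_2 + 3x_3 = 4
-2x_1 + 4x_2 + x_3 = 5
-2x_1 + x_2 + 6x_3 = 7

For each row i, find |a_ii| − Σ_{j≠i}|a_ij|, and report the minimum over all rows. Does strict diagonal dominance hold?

row 1: |8| − (2+3) = 3
row 2: |4| − (2+1) = 1
row 3: |6| − (2+1) = 3
minimum over rows = 1 → strictly diagonally dominant (convergence guaranteed)

1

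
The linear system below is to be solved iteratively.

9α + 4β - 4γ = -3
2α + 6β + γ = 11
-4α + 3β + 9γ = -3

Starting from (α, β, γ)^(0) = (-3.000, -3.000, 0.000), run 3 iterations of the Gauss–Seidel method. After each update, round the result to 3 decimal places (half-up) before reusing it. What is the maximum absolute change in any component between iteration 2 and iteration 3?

0.897

Iteration 1:
  α = (-3 - (4)·-3.000 - (-4)·0.000) / (9) = 1.000
  β = (11 - (2)·1.000 - (1)·0.000) / (6) = 1.500
  γ = (-3 - (-4)·1.000 - (3)·1.500) / (9) = -0.389
Iteration 2:
  α = (-3 - (4)·1.500 - (-4)·-0.389) / (9) = -1.173
  β = (11 - (2)·-1.173 - (1)·-0.389) / (6) = 2.289
  γ = (-3 - (-4)·-1.173 - (3)·2.289) / (9) = -1.618
Iteration 3:
  α = (-3 - (4)·2.289 - (-4)·-1.618) / (9) = -2.070
  β = (11 - (2)·-2.070 - (1)·-1.618) / (6) = 2.793
  γ = (-3 - (-4)·-2.070 - (3)·2.793) / (9) = -2.184
Change: (-0.897, 0.504, -0.566) → max |·| = 0.897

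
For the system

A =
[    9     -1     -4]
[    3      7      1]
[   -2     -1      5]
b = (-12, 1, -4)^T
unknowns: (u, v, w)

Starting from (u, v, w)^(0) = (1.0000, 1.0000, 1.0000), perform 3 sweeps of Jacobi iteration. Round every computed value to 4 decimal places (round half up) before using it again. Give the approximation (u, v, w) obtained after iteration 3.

Iteration 1:
  u = (-12 - (-1)·1.0000 - (-4)·1.0000) / (9) = -0.7778
  v = (1 - (3)·1.0000 - (1)·1.0000) / (7) = -0.4286
  w = (-4 - (-2)·1.0000 - (-1)·1.0000) / (5) = -0.2000
Iteration 2:
  u = (-12 - (-1)·-0.4286 - (-4)·-0.2000) / (9) = -1.4698
  v = (1 - (3)·-0.7778 - (1)·-0.2000) / (7) = 0.5048
  w = (-4 - (-2)·-0.7778 - (-1)·-0.4286) / (5) = -1.1968
Iteration 3:
  u = (-12 - (-1)·0.5048 - (-4)·-1.1968) / (9) = -1.8092
  v = (1 - (3)·-1.4698 - (1)·-1.1968) / (7) = 0.9437
  w = (-4 - (-2)·-1.4698 - (-1)·0.5048) / (5) = -1.2870

(-1.8092, 0.9437, -1.2870)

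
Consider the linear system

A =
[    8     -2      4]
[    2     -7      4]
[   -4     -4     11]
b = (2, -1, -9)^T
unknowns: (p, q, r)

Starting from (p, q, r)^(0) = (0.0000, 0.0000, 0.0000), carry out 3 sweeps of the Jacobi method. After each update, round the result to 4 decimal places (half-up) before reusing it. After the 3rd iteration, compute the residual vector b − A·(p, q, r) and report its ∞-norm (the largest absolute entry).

Iteration 1:
  p = (2 - (-2)·0.0000 - (4)·0.0000) / (8) = 0.2500
  q = (-1 - (2)·0.0000 - (4)·0.0000) / (-7) = 0.1429
  r = (-9 - (-4)·0.0000 - (-4)·0.0000) / (11) = -0.8182
Iteration 2:
  p = (2 - (-2)·0.1429 - (4)·-0.8182) / (8) = 0.6948
  q = (-1 - (2)·0.2500 - (4)·-0.8182) / (-7) = -0.2533
  r = (-9 - (-4)·0.2500 - (-4)·0.1429) / (11) = -0.6753
Iteration 3:
  p = (2 - (-2)·-0.2533 - (4)·-0.6753) / (8) = 0.5243
  q = (-1 - (2)·0.6948 - (4)·-0.6753) / (-7) = -0.0445
  r = (-9 - (-4)·0.6948 - (-4)·-0.2533) / (11) = -0.6576
Residual b − A·x = (0.3470, 0.2703, 0.1528); ∞-norm = 0.3470

0.3470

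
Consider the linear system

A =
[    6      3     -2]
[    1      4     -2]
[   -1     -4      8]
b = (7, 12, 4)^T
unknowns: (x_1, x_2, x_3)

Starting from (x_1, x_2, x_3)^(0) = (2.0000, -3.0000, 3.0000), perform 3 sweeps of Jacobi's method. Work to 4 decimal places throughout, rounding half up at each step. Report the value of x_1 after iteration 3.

1.2986

Iteration 1:
  x_1 = (7 - (3)·-3.0000 - (-2)·3.0000) / (6) = 3.6667
  x_2 = (12 - (1)·2.0000 - (-2)·3.0000) / (4) = 4.0000
  x_3 = (4 - (-1)·2.0000 - (-4)·-3.0000) / (8) = -0.7500
Iteration 2:
  x_1 = (7 - (3)·4.0000 - (-2)·-0.7500) / (6) = -1.0833
  x_2 = (12 - (1)·3.6667 - (-2)·-0.7500) / (4) = 1.7083
  x_3 = (4 - (-1)·3.6667 - (-4)·4.0000) / (8) = 2.9583
Iteration 3:
  x_1 = (7 - (3)·1.7083 - (-2)·2.9583) / (6) = 1.2986
  x_2 = (12 - (1)·-1.0833 - (-2)·2.9583) / (4) = 4.7500
  x_3 = (4 - (-1)·-1.0833 - (-4)·1.7083) / (8) = 1.2187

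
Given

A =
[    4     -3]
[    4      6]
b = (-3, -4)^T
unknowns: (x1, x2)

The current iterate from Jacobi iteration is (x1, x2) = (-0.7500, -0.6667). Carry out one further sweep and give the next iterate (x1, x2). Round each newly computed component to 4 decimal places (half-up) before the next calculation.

One sweep:
  x1 = (-3 - (-3)·-0.6667) / (4) = -1.2500
  x2 = (-4 - (4)·-0.7500) / (6) = -0.1667

(-1.2500, -0.1667)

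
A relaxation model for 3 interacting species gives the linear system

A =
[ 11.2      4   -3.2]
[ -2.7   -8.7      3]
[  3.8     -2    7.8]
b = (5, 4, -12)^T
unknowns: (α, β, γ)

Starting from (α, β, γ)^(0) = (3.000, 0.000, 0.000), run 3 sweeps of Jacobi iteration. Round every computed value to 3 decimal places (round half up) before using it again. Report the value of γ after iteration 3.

-1.999

Iteration 1:
  α = (5 - (4)·0.000 - (-3.2)·0.000) / (11.2) = 0.446
  β = (4 - (-2.7)·3.000 - (3)·0.000) / (-8.7) = -1.391
  γ = (-12 - (3.8)·3.000 - (-2)·0.000) / (7.8) = -3.000
Iteration 2:
  α = (5 - (4)·-1.391 - (-3.2)·-3.000) / (11.2) = 0.086
  β = (4 - (-2.7)·0.446 - (3)·-3.000) / (-8.7) = -1.633
  γ = (-12 - (3.8)·0.446 - (-2)·-1.391) / (7.8) = -2.112
Iteration 3:
  α = (5 - (4)·-1.633 - (-3.2)·-2.112) / (11.2) = 0.426
  β = (4 - (-2.7)·0.086 - (3)·-2.112) / (-8.7) = -1.215
  γ = (-12 - (3.8)·0.086 - (-2)·-1.633) / (7.8) = -1.999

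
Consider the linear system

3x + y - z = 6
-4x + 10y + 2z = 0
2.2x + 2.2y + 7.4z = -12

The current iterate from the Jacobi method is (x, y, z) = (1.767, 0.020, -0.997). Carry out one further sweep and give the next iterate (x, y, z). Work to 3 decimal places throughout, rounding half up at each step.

One sweep:
  x = (6 - (1)·0.020 - (-1)·-0.997) / (3) = 1.661
  y = (0 - (-4)·1.767 - (2)·-0.997) / (10) = 0.906
  z = (-12 - (2.2)·1.767 - (2.2)·0.020) / (7.4) = -2.153

(1.661, 0.906, -2.153)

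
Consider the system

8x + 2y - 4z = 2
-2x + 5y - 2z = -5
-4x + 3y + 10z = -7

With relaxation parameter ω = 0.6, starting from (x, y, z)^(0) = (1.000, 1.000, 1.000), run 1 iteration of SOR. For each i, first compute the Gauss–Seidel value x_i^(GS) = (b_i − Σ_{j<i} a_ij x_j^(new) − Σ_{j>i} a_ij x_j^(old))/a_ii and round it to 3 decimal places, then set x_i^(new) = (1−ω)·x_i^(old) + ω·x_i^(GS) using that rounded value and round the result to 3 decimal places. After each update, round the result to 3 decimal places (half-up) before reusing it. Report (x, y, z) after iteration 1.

(0.700, 0.208, 0.111)

Iteration 1:
  x: GS value = (2 - (2)·1.000 - (-4)·1.000) / (8) = 0.500;  x ← (1−ω)·1.000 + ω·0.500 = 0.700
  y: GS value = (-5 - (-2)·0.700 - (-2)·1.000) / (5) = -0.320;  y ← (1−ω)·1.000 + ω·-0.320 = 0.208
  z: GS value = (-7 - (-4)·0.700 - (3)·0.208) / (10) = -0.482;  z ← (1−ω)·1.000 + ω·-0.482 = 0.111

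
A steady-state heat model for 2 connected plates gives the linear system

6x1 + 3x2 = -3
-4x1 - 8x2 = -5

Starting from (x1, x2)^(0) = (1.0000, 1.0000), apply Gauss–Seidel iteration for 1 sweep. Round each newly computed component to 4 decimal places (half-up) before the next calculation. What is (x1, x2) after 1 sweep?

Iteration 1:
  x1 = (-3 - (3)·1.0000) / (6) = -1.0000
  x2 = (-5 - (-4)·-1.0000) / (-8) = 1.1250

(-1.0000, 1.1250)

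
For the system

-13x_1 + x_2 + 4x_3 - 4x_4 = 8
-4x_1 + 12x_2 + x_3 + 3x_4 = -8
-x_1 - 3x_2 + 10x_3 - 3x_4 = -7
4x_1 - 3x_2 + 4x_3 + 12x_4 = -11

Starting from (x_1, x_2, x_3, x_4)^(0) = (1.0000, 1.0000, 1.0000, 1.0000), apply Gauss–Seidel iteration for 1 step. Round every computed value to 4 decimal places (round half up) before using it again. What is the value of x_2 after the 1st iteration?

Iteration 1:
  x_1 = (8 - (1)·1.0000 - (4)·1.0000 - (-4)·1.0000) / (-13) = -0.5385
  x_2 = (-8 - (-4)·-0.5385 - (1)·1.0000 - (3)·1.0000) / (12) = -1.1795
  x_3 = (-7 - (-1)·-0.5385 - (-3)·-1.1795 - (-3)·1.0000) / (10) = -0.8077
  x_4 = (-11 - (4)·-0.5385 - (-3)·-1.1795 - (4)·-0.8077) / (12) = -0.7628

-1.1795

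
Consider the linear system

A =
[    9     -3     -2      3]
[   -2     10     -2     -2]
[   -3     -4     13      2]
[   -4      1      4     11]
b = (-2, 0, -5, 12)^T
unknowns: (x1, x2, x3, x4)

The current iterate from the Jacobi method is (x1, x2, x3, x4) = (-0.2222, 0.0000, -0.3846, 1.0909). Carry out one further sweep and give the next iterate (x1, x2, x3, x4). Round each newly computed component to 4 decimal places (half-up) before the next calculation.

One sweep:
  x1 = (-2 - (-3)·0.0000 - (-2)·-0.3846 - (3)·1.0909) / (9) = -0.6713
  x2 = (0 - (-2)·-0.2222 - (-2)·-0.3846 - (-2)·1.0909) / (10) = 0.0968
  x3 = (-5 - (-3)·-0.2222 - (-4)·0.0000 - (2)·1.0909) / (13) = -0.6037
  x4 = (12 - (-4)·-0.2222 - (1)·0.0000 - (4)·-0.3846) / (11) = 1.1500

(-0.6713, 0.0968, -0.6037, 1.1500)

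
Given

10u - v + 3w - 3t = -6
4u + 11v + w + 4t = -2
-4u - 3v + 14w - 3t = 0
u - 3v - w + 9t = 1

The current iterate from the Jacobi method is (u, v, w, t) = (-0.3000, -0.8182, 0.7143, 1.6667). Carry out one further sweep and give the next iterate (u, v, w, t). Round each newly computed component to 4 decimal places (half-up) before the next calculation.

One sweep:
  u = (-6 - (-1)·-0.8182 - (3)·0.7143 - (-3)·1.6667) / (10) = -0.3961
  v = (-2 - (4)·-0.3000 - (1)·0.7143 - (4)·1.6667) / (11) = -0.7437
  w = (0 - (-4)·-0.3000 - (-3)·-0.8182 - (-3)·1.6667) / (14) = 0.0961
  t = (1 - (1)·-0.3000 - (-3)·-0.8182 - (-1)·0.7143) / (9) = -0.0489

(-0.3961, -0.7437, 0.0961, -0.0489)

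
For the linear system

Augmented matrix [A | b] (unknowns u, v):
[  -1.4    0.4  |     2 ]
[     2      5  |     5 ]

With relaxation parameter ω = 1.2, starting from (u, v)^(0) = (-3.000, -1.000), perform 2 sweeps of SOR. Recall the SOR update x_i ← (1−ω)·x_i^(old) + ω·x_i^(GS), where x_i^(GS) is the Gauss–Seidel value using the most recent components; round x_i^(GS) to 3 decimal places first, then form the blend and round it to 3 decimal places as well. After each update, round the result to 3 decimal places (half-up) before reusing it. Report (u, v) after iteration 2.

Iteration 1:
  u: GS value = (2 - (0.4)·-1.000) / (-1.4) = -1.714;  u ← (1−ω)·-3.000 + ω·-1.714 = -1.457
  v: GS value = (5 - (2)·-1.457) / (5) = 1.583;  v ← (1−ω)·-1.000 + ω·1.583 = 2.100
Iteration 2:
  u: GS value = (2 - (0.4)·2.100) / (-1.4) = -0.829;  u ← (1−ω)·-1.457 + ω·-0.829 = -0.703
  v: GS value = (5 - (2)·-0.703) / (5) = 1.281;  v ← (1−ω)·2.100 + ω·1.281 = 1.117

(-0.703, 1.117)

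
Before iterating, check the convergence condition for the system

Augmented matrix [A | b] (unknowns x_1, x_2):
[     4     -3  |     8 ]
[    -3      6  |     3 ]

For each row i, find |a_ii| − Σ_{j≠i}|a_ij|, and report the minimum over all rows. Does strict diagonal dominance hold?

row 1: |4| − (3) = 1
row 2: |6| − (3) = 3
minimum over rows = 1 → strictly diagonally dominant (convergence guaranteed)

1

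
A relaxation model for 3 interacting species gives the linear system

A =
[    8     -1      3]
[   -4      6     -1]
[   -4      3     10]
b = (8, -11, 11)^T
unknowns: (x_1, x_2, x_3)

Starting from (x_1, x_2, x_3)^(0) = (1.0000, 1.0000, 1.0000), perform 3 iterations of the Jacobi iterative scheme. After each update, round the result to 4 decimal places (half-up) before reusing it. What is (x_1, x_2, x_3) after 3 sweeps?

Iteration 1:
  x_1 = (8 - (-1)·1.0000 - (3)·1.0000) / (8) = 0.7500
  x_2 = (-11 - (-4)·1.0000 - (-1)·1.0000) / (6) = -1.0000
  x_3 = (11 - (-4)·1.0000 - (3)·1.0000) / (10) = 1.2000
Iteration 2:
  x_1 = (8 - (-1)·-1.0000 - (3)·1.2000) / (8) = 0.4250
  x_2 = (-11 - (-4)·0.7500 - (-1)·1.2000) / (6) = -1.1333
  x_3 = (11 - (-4)·0.7500 - (3)·-1.0000) / (10) = 1.7000
Iteration 3:
  x_1 = (8 - (-1)·-1.1333 - (3)·1.7000) / (8) = 0.2208
  x_2 = (-11 - (-4)·0.4250 - (-1)·1.7000) / (6) = -1.2667
  x_3 = (11 - (-4)·0.4250 - (3)·-1.1333) / (10) = 1.6100

(0.2208, -1.2667, 1.6100)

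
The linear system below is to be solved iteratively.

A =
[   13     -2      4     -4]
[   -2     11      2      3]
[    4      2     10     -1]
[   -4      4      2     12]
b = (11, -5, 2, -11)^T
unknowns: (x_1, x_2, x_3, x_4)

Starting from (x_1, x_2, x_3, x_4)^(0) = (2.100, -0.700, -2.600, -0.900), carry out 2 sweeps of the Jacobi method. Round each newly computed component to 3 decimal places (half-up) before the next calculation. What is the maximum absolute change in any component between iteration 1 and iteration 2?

Iteration 1:
  x_1 = (11 - (-2)·-0.700 - (4)·-2.600 - (-4)·-0.900) / (13) = 1.262
  x_2 = (-5 - (-2)·2.100 - (2)·-2.600 - (3)·-0.900) / (11) = 0.645
  x_3 = (2 - (4)·2.100 - (2)·-0.700 - (-1)·-0.900) / (10) = -0.590
  x_4 = (-11 - (-4)·2.100 - (4)·-0.700 - (2)·-2.600) / (12) = 0.450
Iteration 2:
  x_1 = (11 - (-2)·0.645 - (4)·-0.590 - (-4)·0.450) / (13) = 1.265
  x_2 = (-5 - (-2)·1.262 - (2)·-0.590 - (3)·0.450) / (11) = -0.241
  x_3 = (2 - (4)·1.262 - (2)·0.645 - (-1)·0.450) / (10) = -0.389
  x_4 = (-11 - (-4)·1.262 - (4)·0.645 - (2)·-0.590) / (12) = -0.613
Change: (0.003, -0.886, 0.201, -1.063) → max |·| = 1.063

1.063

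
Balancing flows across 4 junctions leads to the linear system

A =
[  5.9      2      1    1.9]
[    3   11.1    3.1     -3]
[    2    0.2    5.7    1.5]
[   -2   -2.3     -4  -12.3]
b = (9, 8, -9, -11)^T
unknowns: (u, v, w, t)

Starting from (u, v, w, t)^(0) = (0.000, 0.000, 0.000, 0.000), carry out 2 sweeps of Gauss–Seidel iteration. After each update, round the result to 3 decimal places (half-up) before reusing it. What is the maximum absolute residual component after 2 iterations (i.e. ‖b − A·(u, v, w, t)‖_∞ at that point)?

Iteration 1:
  u = (9 - (2)·0.000 - (1)·0.000 - (1.9)·0.000) / (5.9) = 1.525
  v = (8 - (3)·1.525 - (3.1)·0.000 - (-3)·0.000) / (11.1) = 0.309
  w = (-9 - (2)·1.525 - (0.2)·0.309 - (1.5)·0.000) / (5.7) = -2.125
  t = (-11 - (-2)·1.525 - (-2.3)·0.309 - (-4)·-2.125) / (-12.3) = 1.280
Iteration 2:
  u = (9 - (2)·0.309 - (1)·-2.125 - (1.9)·1.280) / (5.9) = 1.369
  v = (8 - (3)·1.369 - (3.1)·-2.125 - (-3)·1.280) / (11.1) = 1.290
  w = (-9 - (2)·1.369 - (0.2)·1.290 - (1.5)·1.280) / (5.7) = -2.441
  t = (-11 - (-2)·1.369 - (-2.3)·1.290 - (-4)·-2.441) / (-12.3) = 1.224
Residual b − A·x = (-1.542, 0.813, 0.082, -0.004); ∞-norm = 1.542

1.542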